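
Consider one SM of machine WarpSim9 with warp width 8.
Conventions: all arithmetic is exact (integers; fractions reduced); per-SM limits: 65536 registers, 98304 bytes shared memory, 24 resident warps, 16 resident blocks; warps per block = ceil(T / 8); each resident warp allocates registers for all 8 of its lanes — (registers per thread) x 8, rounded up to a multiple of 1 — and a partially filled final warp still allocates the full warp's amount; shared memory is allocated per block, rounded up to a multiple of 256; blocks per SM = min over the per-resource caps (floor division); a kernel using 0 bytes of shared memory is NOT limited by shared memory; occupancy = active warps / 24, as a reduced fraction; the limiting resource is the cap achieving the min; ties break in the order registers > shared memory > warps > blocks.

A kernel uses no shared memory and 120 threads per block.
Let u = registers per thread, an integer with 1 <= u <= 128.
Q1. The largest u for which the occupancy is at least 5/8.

Answer: u = 128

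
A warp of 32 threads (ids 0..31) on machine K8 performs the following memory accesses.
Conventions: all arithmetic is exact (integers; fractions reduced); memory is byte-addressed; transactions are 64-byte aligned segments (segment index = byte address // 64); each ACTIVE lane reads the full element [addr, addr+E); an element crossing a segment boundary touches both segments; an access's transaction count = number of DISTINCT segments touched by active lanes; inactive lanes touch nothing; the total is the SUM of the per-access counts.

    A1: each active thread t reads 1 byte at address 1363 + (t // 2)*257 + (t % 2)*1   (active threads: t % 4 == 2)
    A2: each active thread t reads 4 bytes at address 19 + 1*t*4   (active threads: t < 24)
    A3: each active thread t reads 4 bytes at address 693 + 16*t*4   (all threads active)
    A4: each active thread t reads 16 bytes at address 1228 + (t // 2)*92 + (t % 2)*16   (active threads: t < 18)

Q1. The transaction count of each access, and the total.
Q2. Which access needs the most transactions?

A1: 8 transactions
A2: 2 transactions
A3: 32 transactions
A4: 13 transactions

Answer: 8,2,32,13; total 55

Answer: A3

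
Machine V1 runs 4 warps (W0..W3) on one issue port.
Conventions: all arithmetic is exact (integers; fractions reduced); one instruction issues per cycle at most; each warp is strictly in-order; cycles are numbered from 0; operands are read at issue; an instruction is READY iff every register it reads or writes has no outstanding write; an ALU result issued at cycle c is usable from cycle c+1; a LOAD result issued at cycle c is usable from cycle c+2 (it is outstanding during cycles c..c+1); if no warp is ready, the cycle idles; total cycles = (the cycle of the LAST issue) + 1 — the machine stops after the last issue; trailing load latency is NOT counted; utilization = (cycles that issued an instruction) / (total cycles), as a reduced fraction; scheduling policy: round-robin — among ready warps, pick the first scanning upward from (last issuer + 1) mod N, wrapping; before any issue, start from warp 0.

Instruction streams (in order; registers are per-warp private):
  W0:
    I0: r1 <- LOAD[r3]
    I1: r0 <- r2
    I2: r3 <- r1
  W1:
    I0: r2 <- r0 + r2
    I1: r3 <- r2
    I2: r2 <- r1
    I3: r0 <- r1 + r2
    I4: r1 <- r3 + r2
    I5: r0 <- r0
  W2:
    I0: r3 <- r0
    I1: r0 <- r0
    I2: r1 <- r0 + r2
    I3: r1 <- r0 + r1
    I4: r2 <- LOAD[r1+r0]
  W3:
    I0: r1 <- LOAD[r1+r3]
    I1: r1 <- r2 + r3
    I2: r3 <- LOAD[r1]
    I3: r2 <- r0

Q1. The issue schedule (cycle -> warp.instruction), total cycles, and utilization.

cycle 0: W0.I0
cycle 1: W1.I0
cycle 2: W2.I0
cycle 3: W3.I0
cycle 4: W0.I1
cycle 5: W1.I1
cycle 6: W2.I1
cycle 7: W3.I1
cycle 8: W0.I2
cycle 9: W1.I2
cycle 10: W2.I2
cycle 11: W3.I2
cycle 12: W1.I3
cycle 13: W2.I3
cycle 14: W3.I3
cycle 15: W1.I4
cycle 16: W2.I4
cycle 17: W1.I5

Answer: 18 cycles, utilization 1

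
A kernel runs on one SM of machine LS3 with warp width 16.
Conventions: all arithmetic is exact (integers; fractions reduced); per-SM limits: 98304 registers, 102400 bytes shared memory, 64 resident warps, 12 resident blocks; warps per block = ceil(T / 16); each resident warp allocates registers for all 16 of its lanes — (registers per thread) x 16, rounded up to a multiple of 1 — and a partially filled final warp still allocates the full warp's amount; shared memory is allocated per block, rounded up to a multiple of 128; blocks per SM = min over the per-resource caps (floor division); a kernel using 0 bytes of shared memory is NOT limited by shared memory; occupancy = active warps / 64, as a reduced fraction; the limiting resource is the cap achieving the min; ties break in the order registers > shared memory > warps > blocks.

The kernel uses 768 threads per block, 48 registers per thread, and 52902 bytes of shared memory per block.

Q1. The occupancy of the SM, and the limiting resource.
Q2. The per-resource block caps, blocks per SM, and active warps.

Answer: occupancy 3/4, limited by shared memory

registers: 2 blocks
shared memory: 1 block
warps: 1 block
blocks: 12 blocks

Answer: 1 block, 48 active warps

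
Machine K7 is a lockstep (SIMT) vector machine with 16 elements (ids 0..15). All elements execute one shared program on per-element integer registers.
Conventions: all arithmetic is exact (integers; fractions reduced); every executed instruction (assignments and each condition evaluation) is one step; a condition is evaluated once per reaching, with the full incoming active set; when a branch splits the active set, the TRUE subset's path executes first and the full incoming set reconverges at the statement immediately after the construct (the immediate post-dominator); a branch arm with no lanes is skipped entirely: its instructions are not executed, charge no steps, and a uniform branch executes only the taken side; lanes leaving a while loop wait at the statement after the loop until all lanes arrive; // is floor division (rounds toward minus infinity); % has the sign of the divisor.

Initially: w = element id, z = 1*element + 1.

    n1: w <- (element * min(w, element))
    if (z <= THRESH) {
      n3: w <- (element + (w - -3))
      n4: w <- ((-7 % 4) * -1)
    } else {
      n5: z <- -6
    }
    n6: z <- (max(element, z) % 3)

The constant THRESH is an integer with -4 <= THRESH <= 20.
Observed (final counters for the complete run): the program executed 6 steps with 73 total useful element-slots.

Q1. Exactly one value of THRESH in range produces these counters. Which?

Answer: THRESH = 9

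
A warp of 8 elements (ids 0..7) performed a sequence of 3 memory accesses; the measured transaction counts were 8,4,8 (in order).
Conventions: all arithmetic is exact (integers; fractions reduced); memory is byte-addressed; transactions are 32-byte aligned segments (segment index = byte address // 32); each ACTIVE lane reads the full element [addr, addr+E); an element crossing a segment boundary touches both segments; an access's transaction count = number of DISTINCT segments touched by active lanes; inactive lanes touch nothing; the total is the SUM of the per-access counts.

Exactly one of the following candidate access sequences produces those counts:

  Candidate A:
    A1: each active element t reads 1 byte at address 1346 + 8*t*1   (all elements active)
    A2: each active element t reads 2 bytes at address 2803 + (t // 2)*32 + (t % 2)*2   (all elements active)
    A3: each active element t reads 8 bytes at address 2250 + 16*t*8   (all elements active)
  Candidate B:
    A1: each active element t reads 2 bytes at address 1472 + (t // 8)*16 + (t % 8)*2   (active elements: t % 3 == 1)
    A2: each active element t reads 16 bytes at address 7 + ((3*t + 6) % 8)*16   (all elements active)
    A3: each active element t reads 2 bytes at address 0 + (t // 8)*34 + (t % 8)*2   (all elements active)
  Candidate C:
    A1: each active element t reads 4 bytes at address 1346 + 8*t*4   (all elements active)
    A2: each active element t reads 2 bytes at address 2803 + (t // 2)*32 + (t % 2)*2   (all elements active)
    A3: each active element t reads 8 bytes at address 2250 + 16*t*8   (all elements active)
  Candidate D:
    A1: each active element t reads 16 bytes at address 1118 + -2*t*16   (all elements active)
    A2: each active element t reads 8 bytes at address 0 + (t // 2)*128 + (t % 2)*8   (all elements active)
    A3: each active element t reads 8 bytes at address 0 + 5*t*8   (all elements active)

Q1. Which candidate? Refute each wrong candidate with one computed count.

A: A1 gives 2 transactions, not 8
B: A1 gives 1 transaction, not 8
D: A1 gives 9 transactions, not 8
C: all counts match (8,4,8)

Answer: C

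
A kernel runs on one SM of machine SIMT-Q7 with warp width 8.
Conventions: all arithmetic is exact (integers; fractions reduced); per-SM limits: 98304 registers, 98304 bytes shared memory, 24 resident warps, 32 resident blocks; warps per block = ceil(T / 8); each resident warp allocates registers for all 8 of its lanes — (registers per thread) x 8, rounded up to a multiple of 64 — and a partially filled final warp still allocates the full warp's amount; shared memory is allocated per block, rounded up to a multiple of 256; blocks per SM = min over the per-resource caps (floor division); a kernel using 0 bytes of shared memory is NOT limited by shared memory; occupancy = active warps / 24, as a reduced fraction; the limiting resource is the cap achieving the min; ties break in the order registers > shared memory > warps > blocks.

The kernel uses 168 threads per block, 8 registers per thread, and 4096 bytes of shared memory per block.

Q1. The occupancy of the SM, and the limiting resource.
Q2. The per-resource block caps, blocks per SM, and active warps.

Answer: occupancy 7/8, limited by warps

registers: 73 blocks
shared memory: 24 blocks
warps: 1 block
blocks: 32 blocks

Answer: 1 block, 21 active warps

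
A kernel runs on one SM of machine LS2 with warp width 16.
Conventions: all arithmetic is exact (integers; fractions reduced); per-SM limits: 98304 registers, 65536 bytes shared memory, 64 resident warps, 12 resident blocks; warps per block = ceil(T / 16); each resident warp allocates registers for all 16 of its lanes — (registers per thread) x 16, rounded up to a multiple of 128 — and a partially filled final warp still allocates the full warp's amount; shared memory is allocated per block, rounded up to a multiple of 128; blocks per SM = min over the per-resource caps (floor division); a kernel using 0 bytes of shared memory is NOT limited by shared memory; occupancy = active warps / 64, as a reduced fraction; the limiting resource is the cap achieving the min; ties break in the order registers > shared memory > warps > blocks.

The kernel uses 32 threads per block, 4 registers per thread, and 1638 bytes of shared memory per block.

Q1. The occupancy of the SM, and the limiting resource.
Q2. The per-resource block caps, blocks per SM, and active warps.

Answer: occupancy 3/8, limited by blocks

registers: 384 blocks
shared memory: 39 blocks
warps: 32 blocks
blocks: 12 blocks

Answer: 12 blocks, 24 active warps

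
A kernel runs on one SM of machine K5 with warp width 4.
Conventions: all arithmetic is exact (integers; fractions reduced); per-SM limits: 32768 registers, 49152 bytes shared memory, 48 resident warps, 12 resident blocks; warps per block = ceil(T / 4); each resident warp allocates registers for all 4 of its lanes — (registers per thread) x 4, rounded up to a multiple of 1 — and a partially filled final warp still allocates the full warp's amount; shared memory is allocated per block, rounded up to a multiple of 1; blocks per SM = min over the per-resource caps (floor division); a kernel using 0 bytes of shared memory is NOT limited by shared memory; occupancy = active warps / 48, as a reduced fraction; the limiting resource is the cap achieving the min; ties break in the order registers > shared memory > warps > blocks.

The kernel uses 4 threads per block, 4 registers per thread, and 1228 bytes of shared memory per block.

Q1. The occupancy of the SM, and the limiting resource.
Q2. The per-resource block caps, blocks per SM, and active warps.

Answer: occupancy 1/4, limited by blocks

registers: 2048 blocks
shared memory: 40 blocks
warps: 48 blocks
blocks: 12 blocks

Answer: 12 blocks, 12 active warps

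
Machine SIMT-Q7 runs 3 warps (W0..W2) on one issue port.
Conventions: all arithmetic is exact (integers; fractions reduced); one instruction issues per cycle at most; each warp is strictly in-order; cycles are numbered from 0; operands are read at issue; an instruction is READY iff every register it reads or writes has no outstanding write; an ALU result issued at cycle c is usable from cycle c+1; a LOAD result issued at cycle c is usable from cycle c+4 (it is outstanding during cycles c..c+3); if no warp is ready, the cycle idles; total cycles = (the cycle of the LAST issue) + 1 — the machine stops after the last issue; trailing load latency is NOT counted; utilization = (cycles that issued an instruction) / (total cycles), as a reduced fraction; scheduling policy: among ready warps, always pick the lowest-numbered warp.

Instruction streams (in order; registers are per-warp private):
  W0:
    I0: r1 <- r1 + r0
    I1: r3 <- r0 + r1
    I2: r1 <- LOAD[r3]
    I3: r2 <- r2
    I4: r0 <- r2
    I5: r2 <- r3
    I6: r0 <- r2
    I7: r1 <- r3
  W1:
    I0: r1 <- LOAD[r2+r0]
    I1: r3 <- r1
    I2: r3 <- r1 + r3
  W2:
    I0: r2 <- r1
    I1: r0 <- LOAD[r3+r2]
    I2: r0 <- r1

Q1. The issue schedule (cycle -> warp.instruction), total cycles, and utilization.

cycle 0: W0.I0
cycle 1: W0.I1
cycle 2: W0.I2
cycle 3: W0.I3
cycle 4: W0.I4
cycle 5: W0.I5
cycle 6: W0.I6
cycle 7: W0.I7
cycle 8: W1.I0
cycle 9: W2.I0
cycle 10: W2.I1
cycle 11: idle
cycle 12: W1.I1
cycle 13: W1.I2
cycle 14: W2.I2

Answer: 15 cycles, utilization 14/15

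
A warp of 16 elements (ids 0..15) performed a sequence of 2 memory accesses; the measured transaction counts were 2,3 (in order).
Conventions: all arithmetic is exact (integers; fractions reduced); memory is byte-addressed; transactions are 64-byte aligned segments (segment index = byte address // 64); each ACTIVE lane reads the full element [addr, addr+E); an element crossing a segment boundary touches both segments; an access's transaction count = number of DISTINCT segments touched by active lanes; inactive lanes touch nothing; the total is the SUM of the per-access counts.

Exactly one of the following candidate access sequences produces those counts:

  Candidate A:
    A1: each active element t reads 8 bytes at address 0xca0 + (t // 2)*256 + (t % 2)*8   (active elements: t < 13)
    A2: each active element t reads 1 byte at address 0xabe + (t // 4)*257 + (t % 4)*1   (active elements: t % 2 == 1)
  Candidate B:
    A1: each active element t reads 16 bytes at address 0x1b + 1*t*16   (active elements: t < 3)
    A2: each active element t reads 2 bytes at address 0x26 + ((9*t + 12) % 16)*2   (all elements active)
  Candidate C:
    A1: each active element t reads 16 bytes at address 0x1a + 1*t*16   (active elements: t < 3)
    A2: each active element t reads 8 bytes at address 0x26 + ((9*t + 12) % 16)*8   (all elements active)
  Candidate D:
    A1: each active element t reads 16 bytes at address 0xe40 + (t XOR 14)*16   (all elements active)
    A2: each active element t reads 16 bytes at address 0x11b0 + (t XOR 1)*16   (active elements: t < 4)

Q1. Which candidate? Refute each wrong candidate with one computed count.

A: A1 gives 7 transactions, not 2
B: A2 gives 2 transactions, not 3
D: A1 gives 4 transactions, not 2
C: all counts match (2,3)

Answer: C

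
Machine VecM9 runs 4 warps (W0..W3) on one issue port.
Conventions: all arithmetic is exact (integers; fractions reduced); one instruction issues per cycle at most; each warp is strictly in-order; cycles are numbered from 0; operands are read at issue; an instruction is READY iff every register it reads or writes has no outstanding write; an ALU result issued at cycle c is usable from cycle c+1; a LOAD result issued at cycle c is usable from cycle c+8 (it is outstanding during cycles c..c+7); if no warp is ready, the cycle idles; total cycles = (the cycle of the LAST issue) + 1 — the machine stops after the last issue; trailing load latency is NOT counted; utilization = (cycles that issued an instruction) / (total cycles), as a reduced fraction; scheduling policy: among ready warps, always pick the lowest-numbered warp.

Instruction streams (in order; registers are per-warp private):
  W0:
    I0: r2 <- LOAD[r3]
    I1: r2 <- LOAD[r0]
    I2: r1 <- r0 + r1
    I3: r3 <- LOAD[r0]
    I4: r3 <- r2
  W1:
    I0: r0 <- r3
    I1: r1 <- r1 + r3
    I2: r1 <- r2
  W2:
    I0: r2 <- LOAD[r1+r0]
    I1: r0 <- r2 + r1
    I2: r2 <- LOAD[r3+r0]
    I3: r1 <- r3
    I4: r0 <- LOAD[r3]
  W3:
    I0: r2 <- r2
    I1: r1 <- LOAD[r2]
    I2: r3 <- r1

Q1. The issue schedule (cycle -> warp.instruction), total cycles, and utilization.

cycle 0: W0.I0
cycle 1: W1.I0
cycle 2: W1.I1
cycle 3: W1.I2
cycle 4: W2.I0
cycle 5: W3.I0
cycle 6: W3.I1
cycle 7: idle
cycle 8: W0.I1
cycle 9: W0.I2
cycle 10: W0.I3
cycle 11: idle
cycle 12: W2.I1
cycle 13: W2.I2
cycle 14: W2.I3
cycle 15: W2.I4
cycle 16: W3.I2
cycle 17: idle
cycle 18: W0.I4

Answer: 19 cycles, utilization 16/19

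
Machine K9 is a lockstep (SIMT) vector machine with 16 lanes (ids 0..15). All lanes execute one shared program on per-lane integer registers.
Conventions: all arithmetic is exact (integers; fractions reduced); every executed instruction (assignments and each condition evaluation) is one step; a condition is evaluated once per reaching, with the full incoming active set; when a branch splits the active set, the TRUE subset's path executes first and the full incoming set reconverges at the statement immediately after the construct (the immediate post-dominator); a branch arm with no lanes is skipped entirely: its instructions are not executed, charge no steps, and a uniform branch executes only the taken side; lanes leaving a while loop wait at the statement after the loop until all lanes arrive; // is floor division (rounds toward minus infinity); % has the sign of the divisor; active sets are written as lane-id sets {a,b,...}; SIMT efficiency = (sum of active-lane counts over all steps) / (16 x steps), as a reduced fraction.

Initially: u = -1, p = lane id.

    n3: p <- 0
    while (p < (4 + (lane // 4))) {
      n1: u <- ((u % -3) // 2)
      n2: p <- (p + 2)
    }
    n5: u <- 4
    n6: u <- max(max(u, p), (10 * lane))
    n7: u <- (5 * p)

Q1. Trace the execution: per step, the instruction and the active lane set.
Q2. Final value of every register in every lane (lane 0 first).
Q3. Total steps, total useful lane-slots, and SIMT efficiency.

step 0: p <- 0                       {0,1,2,3,4,5,6,7,8,9,10,11,12,13,14,15}
step 1: eval (p < (4 + (lane // 4))) {0,1,2,3,4,5,6,7,8,9,10,11,12,13,14,15}
step 2: u <- ((u % -3) // 2)         {0,1,2,3,4,5,6,7,8,9,10,11,12,13,14,15}
step 3: p <- (p + 2)                 {0,1,2,3,4,5,6,7,8,9,10,11,12,13,14,15}
step 4: eval (p < (4 + (lane // 4))) {0,1,2,3,4,5,6,7,8,9,10,11,12,13,14,15}
step 5: u <- ((u % -3) // 2)         {0,1,2,3,4,5,6,7,8,9,10,11,12,13,14,15}
step 6: p <- (p + 2)                 {0,1,2,3,4,5,6,7,8,9,10,11,12,13,14,15}
step 7: eval (p < (4 + (lane // 4))) {0,1,2,3,4,5,6,7,8,9,10,11,12,13,14,15}
step 8: u <- ((u % -3) // 2)         {4,5,6,7,8,9,10,11,12,13,14,15}
step 9: p <- (p + 2)                 {4,5,6,7,8,9,10,11,12,13,14,15}
step 10: eval (p < (4 + (lane // 4))) {4,5,6,7,8,9,10,11,12,13,14,15}
step 11: u <- ((u % -3) // 2)         {12,13,14,15}
step 12: p <- (p + 2)                 {12,13,14,15}
step 13: eval (p < (4 + (lane // 4))) {12,13,14,15}
step 14: u <- 4                       {0,1,2,3,4,5,6,7,8,9,10,11,12,13,14,15}
step 15: u <- max(max(u, p), (10 * lane)) {0,1,2,3,4,5,6,7,8,9,10,11,12,13,14,15}
step 16: u <- (5 * p)                 {0,1,2,3,4,5,6,7,8,9,10,11,12,13,14,15}

Answer: 17 steps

u: 20,20,20,20,30,30,30,30,30,30,30,30,40,40,40,40
p: 4,4,4,4,6,6,6,6,6,6,6,6,8,8,8,8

steps = 17; useful = 224; efficiency = 224/272 = 14/17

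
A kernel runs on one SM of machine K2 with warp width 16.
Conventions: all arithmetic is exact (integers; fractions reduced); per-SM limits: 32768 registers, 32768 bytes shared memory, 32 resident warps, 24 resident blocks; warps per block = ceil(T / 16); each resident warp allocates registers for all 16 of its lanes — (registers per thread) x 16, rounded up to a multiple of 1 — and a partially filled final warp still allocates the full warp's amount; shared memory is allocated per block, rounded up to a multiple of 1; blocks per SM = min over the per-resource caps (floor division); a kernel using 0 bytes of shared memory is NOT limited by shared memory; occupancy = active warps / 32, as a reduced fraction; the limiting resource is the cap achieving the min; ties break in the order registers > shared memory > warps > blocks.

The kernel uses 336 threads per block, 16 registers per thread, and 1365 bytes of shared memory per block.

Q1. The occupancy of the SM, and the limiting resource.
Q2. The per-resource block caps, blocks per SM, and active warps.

Answer: occupancy 21/32, limited by warps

registers: 6 blocks
shared memory: 24 blocks
warps: 1 block
blocks: 24 blocks

Answer: 1 block, 21 active warps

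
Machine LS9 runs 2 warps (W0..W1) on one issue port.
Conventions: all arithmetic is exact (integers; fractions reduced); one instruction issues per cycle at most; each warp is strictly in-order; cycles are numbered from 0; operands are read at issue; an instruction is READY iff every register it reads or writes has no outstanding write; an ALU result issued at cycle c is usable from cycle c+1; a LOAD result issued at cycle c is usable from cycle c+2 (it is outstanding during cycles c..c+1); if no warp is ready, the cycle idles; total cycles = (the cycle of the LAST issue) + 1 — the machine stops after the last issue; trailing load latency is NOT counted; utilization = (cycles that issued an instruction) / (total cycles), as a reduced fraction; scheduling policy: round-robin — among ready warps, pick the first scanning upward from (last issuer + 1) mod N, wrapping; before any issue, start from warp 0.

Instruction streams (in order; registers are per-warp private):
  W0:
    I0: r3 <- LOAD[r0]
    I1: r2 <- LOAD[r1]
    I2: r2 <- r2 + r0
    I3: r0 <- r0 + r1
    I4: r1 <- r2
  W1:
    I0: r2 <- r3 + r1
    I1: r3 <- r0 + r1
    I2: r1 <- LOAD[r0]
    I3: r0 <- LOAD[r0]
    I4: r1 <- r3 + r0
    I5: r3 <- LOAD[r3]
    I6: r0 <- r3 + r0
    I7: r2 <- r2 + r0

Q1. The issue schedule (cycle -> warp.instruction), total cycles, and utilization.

cycle 0: W0.I0
cycle 1: W1.I0
cycle 2: W0.I1
cycle 3: W1.I1
cycle 4: W0.I2
cycle 5: W1.I2
cycle 6: W0.I3
cycle 7: W1.I3
cycle 8: W0.I4
cycle 9: W1.I4
cycle 10: W1.I5
cycle 11: idle
cycle 12: W1.I6
cycle 13: W1.I7

Answer: 14 cycles, utilization 13/14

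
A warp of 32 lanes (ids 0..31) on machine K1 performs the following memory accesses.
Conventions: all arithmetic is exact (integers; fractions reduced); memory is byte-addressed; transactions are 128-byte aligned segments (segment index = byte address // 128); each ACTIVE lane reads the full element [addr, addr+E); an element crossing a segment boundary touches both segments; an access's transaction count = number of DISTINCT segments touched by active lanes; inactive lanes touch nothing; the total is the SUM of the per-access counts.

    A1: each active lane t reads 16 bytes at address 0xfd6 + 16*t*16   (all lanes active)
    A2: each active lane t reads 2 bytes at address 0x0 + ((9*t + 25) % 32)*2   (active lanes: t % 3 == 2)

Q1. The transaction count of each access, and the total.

A1: 32 transactions
A2: 1 transaction

Answer: 32,1; total 33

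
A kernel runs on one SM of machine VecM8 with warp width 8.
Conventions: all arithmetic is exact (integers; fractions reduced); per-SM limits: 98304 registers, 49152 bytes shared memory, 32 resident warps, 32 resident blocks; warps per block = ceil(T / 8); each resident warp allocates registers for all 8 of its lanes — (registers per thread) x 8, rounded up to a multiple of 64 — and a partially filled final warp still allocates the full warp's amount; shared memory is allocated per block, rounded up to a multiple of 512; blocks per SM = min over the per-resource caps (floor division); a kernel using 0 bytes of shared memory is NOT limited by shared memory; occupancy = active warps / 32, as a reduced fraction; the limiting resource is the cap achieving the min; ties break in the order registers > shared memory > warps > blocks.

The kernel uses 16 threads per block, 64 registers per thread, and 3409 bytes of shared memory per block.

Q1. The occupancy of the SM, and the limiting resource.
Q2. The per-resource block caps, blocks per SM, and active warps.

Answer: occupancy 13/16, limited by shared memory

registers: 96 blocks
shared memory: 13 blocks
warps: 16 blocks
blocks: 32 blocks

Answer: 13 blocks, 26 active warps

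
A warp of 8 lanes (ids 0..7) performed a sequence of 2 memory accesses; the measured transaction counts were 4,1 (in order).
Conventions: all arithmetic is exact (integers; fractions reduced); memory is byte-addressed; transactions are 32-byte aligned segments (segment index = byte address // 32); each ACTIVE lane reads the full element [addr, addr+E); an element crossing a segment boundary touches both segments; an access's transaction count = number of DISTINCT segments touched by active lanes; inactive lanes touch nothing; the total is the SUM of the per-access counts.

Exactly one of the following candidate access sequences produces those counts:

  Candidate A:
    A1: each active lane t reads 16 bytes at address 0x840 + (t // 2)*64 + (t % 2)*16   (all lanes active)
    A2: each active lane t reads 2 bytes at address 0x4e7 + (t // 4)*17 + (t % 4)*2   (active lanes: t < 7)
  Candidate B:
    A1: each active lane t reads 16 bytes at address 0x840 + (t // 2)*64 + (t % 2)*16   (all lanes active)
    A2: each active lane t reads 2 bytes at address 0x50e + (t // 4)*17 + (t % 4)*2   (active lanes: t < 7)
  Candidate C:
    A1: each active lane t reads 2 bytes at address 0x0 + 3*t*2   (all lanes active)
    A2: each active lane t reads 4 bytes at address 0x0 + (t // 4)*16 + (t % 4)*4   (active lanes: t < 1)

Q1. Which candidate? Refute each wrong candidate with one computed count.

B: A2 gives 2 transactions, not 1
C: A1 gives 2 transactions, not 4
A: all counts match (4,1)

Answer: A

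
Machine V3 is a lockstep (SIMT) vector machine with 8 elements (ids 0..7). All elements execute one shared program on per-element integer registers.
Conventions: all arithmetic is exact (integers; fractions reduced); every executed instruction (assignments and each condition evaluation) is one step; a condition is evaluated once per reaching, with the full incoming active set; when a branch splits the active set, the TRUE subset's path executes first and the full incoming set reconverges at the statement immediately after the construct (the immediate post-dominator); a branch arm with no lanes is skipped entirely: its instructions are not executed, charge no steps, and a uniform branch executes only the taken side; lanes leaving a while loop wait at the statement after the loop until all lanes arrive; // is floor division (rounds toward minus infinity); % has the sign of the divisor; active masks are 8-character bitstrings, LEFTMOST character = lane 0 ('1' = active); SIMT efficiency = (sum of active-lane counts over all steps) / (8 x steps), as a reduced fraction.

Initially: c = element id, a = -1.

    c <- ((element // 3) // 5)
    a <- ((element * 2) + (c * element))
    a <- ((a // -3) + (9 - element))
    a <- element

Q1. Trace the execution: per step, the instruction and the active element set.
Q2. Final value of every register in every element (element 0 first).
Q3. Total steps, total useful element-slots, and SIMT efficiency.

step 0: c <- ((element // 3) // 5)   11111111
step 1: a <- ((element * 2) + (c * element)) 11111111
step 2: a <- ((a // -3) + (9 - element)) 11111111
step 3: a <- element                 11111111

Answer: 4 steps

c: 0,0,0,0,0,0,0,0
a: 0,1,2,3,4,5,6,7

steps = 4; useful = 32; efficiency = 32/32 = 1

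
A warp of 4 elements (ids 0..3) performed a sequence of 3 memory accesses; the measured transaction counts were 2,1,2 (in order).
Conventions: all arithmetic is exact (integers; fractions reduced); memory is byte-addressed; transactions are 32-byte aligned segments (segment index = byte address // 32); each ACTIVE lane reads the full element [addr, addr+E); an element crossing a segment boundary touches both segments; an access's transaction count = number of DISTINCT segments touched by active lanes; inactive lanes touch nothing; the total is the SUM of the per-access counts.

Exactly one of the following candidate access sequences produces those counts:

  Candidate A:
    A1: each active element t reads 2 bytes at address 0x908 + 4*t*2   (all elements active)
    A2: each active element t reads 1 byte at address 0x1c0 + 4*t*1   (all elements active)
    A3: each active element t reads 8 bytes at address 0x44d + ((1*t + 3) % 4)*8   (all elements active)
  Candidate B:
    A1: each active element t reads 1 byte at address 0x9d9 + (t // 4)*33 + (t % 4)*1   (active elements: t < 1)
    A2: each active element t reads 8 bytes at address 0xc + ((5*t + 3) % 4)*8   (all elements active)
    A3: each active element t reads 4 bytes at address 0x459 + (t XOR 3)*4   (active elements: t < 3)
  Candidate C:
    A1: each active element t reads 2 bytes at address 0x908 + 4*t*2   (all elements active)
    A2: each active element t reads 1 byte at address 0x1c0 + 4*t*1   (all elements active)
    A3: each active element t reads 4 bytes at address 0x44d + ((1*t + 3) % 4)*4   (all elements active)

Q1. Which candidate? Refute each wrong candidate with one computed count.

B: A1 gives 1 transaction, not 2
C: A3 gives 1 transaction, not 2
A: all counts match (2,1,2)

Answer: A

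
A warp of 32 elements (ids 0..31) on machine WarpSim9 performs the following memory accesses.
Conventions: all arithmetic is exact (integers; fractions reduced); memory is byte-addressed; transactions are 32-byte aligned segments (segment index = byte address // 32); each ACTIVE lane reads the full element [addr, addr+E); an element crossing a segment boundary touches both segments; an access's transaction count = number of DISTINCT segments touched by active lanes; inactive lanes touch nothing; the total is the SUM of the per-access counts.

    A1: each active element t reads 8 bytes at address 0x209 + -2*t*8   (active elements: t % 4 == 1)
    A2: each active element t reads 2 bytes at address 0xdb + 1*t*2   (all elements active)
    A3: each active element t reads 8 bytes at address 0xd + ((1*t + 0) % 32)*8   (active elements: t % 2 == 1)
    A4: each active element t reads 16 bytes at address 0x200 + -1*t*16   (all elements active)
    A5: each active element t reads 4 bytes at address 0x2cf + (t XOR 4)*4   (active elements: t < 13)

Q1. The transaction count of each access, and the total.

A1: 16 transactions
A2: 3 transactions
A3: 9 transactions
A4: 17 transactions
A5: 3 transactions

Answer: 16,3,9,17,3; total 48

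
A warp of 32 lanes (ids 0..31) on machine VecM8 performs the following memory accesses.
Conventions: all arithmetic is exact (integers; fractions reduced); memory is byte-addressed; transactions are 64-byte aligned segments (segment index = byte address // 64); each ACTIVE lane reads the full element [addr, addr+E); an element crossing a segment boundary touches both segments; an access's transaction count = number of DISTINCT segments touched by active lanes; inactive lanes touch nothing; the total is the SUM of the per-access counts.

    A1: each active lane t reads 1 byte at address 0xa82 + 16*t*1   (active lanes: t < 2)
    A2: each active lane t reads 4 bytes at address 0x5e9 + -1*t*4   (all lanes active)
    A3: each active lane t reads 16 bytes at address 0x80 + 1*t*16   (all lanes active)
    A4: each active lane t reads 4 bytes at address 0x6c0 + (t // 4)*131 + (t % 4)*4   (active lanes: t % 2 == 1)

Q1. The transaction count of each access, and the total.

A1: 1 transaction
A2: 3 transactions
A3: 8 transactions
A4: 8 transactions

Answer: 1,3,8,8; total 20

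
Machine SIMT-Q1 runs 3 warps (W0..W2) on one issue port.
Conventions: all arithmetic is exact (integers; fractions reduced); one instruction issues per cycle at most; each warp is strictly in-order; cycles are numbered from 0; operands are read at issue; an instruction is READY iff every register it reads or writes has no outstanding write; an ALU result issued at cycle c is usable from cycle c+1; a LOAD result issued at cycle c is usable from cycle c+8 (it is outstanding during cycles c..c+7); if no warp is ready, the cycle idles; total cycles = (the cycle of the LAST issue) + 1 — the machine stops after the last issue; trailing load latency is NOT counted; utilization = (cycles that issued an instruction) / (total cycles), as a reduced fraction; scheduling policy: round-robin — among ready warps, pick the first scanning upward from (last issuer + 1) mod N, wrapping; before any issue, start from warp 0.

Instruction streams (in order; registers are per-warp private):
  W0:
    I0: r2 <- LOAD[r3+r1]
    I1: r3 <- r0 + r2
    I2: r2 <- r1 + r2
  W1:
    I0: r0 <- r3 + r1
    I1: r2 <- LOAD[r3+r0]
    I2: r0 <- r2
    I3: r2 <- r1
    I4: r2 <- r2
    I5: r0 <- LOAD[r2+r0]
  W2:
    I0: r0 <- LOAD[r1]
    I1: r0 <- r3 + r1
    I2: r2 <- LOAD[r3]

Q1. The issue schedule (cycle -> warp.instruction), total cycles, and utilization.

cycle 0: W0.I0
cycle 1: W1.I0
cycle 2: W2.I0
cycle 3: W1.I1
cycle 4: idle
cycle 5: idle
cycle 6: idle
cycle 7: idle
cycle 8: W0.I1
cycle 9: W0.I2
cycle 10: W2.I1
cycle 11: W1.I2
cycle 12: W2.I2
cycle 13: W1.I3
cycle 14: W1.I4
cycle 15: W1.I5

Answer: 16 cycles, utilization 3/4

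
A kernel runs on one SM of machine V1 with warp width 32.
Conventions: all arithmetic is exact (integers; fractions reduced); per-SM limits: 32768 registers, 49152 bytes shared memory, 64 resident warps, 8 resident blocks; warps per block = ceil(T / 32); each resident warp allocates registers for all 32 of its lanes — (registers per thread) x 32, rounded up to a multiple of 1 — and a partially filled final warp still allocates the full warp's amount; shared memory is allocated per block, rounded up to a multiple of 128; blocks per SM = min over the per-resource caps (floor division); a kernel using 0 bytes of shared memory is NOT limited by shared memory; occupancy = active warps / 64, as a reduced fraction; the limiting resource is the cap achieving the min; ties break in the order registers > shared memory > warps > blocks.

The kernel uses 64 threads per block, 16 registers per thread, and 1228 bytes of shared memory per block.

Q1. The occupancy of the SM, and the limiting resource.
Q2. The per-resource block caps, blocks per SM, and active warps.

Answer: occupancy 1/4, limited by blocks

registers: 32 blocks
shared memory: 38 blocks
warps: 32 blocks
blocks: 8 blocks

Answer: 8 blocks, 16 active warps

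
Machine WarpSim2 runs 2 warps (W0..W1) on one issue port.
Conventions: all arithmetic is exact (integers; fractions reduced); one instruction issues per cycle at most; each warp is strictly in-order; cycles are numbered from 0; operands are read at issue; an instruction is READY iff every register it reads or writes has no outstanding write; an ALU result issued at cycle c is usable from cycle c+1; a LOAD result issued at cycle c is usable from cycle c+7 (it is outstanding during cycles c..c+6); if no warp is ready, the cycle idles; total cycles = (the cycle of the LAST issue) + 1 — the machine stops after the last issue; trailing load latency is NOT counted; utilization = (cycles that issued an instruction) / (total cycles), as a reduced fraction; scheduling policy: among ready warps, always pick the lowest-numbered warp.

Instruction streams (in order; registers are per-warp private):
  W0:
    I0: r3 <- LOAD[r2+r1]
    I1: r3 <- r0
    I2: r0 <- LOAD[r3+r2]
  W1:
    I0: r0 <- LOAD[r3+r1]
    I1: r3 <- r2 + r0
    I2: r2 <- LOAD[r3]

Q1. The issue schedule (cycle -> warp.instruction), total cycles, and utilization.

cycle 0: W0.I0
cycle 1: W1.I0
cycle 2: idle
cycle 3: idle
cycle 4: idle
cycle 5: idle
cycle 6: idle
cycle 7: W0.I1
cycle 8: W0.I2
cycle 9: W1.I1
cycle 10: W1.I2

Answer: 11 cycles, utilization 6/11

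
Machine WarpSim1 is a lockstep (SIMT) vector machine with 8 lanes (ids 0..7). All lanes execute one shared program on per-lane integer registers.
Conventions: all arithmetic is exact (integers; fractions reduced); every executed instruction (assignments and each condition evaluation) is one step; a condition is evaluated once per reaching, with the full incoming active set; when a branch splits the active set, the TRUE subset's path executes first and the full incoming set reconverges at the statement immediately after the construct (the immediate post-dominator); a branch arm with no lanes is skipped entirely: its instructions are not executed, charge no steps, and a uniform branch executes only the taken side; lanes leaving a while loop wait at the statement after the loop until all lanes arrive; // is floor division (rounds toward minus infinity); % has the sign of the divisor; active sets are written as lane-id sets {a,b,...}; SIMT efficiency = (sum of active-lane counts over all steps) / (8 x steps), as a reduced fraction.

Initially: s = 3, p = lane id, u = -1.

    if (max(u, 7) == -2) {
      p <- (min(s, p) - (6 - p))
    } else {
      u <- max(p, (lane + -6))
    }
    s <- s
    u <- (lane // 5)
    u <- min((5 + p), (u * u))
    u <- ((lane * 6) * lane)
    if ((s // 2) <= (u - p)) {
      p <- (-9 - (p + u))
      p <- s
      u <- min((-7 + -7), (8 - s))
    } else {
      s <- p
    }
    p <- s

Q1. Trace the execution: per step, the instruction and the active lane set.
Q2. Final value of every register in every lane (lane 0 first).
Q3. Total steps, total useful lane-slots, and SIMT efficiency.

step 0: eval (max(u, 7) == -2)       {0,1,2,3,4,5,6,7}
step 1: u <- max(p, (lane + -6))     {0,1,2,3,4,5,6,7}
step 2: s <- s                       {0,1,2,3,4,5,6,7}
step 3: u <- (lane // 5)             {0,1,2,3,4,5,6,7}
step 4: u <- min((5 + p), (u * u))   {0,1,2,3,4,5,6,7}
step 5: u <- ((lane * 6) * lane)     {0,1,2,3,4,5,6,7}
step 6: eval ((s // 2) <= (u - p))   {0,1,2,3,4,5,6,7}
step 7: p <- (-9 - (p + u))          {1,2,3,4,5,6,7}
step 8: p <- s                       {1,2,3,4,5,6,7}
step 9: u <- min((-7 + -7), (8 - s)) {1,2,3,4,5,6,7}
step 10: s <- p                       {0}
step 11: p <- s                       {0,1,2,3,4,5,6,7}

Answer: 12 steps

s: 0,3,3,3,3,3,3,3
p: 0,3,3,3,3,3,3,3
u: 0,-14,-14,-14,-14,-14,-14,-14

steps = 12; useful = 86; efficiency = 86/96 = 43/48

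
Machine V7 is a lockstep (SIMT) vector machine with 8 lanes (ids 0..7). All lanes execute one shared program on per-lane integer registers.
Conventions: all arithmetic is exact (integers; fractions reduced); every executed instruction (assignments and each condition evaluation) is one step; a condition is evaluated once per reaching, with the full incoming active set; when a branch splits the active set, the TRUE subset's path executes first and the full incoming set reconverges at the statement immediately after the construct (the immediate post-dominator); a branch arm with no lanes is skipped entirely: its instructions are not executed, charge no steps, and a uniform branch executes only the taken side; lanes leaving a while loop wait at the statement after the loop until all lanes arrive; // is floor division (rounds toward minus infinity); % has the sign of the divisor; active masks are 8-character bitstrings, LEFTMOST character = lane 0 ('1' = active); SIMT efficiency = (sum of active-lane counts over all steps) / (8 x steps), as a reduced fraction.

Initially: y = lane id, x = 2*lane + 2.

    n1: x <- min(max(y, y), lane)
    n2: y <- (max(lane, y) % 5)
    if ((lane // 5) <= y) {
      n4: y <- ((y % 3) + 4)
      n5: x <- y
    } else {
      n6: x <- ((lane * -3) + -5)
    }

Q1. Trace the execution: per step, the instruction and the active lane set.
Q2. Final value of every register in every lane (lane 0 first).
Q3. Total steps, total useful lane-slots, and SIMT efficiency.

step 0: x <- min(max(y, y), lane)    11111111
step 1: y <- (max(lane, y) % 5)      11111111
step 2: eval ((lane // 5) <= y)      11111111
step 3: y <- ((y % 3) + 4)           11111011
step 4: x <- y                       11111011
step 5: x <- ((lane * -3) + -5)      00000100

Answer: 6 steps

y: 4,5,6,4,5,0,5,6
x: 4,5,6,4,5,-20,5,6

steps = 6; useful = 39; efficiency = 39/48 = 13/16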